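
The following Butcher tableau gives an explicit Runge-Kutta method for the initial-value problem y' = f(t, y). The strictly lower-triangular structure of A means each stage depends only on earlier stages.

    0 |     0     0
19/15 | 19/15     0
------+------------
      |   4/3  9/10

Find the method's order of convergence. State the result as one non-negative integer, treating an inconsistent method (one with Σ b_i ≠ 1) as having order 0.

b = (4/3, 9/10)
c = (0, 19/15)
Σ b_i: 4/3·1 + 9/10·1 = 67/30 ≠ 1 ⇒ order 0.

0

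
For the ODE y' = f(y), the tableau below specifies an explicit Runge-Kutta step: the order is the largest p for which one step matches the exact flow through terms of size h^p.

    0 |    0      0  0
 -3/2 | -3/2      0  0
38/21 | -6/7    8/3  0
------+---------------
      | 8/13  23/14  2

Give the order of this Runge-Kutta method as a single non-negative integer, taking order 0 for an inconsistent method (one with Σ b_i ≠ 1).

0

b = (8/13, 23/14, 2)
c = (0, -3/2, 38/21)
Ac = (0, 0, -4)
Σ b_i: 8/13·1 + 23/14·1 + 2·1 = 775/182 ≠ 1 ⇒ order 0.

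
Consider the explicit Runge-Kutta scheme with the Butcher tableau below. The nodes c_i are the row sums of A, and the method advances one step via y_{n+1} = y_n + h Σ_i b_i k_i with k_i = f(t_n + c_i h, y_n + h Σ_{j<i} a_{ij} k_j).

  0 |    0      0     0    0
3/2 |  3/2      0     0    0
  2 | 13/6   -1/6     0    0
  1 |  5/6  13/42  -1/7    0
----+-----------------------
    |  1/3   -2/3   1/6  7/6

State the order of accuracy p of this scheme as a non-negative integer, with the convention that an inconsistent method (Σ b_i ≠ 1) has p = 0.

4

b = (1/3, -2/3, 1/6, 7/6)
c = (0, 3/2, 2, 1)
Ac = (0, 0, -1/4, 5/28)
Σ b_i: 1/3·1 + (-2/3)·1 + 1/6·1 + 7/6·1 = 1 ✓
b·c: (-2/3)·3/2 + 1/6·2 + 7/6·1 = 1/2 ✓
b·c²: (-2/3)·9/4 + 1/6·4 + 7/6·1 = 1/3 ✓
b·Ac: 1/6·(-1/4) + 7/6·5/28 = 1/6 ✓
b·c³: (-2/3)·27/8 + 1/6·8 + 7/6·1 = 1/4 ✓
b·(c∘Ac): 1/6·(-1/2) + 7/6·5/28 = 1/8 ✓
b·Ac²: 1/6·(-3/8) + 7/6·1/8 = 1/12 ✓
b·A²c: 7/6·1/28 = 1/24 ✓; 4 stages ⇒ order 4.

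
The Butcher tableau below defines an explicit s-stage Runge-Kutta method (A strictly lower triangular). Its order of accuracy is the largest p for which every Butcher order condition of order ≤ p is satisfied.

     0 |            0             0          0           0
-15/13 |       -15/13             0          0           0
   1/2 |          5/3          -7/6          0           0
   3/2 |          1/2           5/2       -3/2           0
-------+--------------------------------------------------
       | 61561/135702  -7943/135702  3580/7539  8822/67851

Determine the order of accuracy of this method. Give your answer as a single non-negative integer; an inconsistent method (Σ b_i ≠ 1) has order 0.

3

b = (61561/135702, -7943/135702, 3580/7539, 8822/67851)
c = (0, -15/13, 1/2, 3/2)
Ac = (0, 0, 35/26, -189/52)
Σ b_i: 61561/135702·1 + (-7943/135702)·1 + 3580/7539·1 + 8822/67851·1 = 1 ✓
b·c: (-7943/135702)·(-15/13) + 3580/7539·1/2 + 8822/67851·3/2 = 1/2 ✓
b·c²: (-7943/135702)·225/169 + 3580/7539·1/4 + 8822/67851·9/4 = 1/3 ✓
b·Ac: 3580/7539·35/26 + 8822/67851·(-189/52) = 1/6 ✓
b·c³: (-7943/135702)·(-3375/2197) + 3580/7539·1/8 + 8822/67851·27/8 = 230549/392028 ≠ 1/4 ⇒ order 3.
b·(c∘Ac): 3580/7539·35/52 + 8822/67851·(-567/104) = -21799/56004 ≠ 1/8
b·Ac²: 3580/7539·(-525/338) + 8822/67851·3993/1352 = -415843/1176084 ≠ 1/12
b·A²c: 8822/67851·(-105/52) = -22055/84006 ≠ 1/24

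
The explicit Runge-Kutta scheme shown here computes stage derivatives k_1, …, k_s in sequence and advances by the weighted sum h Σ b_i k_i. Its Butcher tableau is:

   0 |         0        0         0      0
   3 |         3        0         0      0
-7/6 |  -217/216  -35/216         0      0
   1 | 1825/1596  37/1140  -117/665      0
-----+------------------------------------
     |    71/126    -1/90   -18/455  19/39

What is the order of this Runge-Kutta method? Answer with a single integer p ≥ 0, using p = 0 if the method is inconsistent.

b = (71/126, -1/90, -18/455, 19/39)
c = (0, 3, -7/6, 1)
Ac = (0, 0, -35/72, 23/76)
Σ b_i: 71/126·1 + (-1/90)·1 + (-18/455)·1 + 19/39·1 = 1 ✓
b·c: (-1/90)·3 + (-18/455)·(-7/6) + 19/39·1 = 1/2 ✓
b·c²: (-1/90)·9 + (-18/455)·49/36 + 19/39·1 = 1/3 ✓
b·Ac: (-18/455)·(-35/72) + 19/39·23/76 = 1/6 ✓
b·c³: (-1/90)·27 + (-18/455)·(-343/216) + 19/39·1 = 1/4 ✓
b·(c∘Ac): (-18/455)·245/432 + 19/39·23/76 = 1/8 ✓
b·Ac²: (-18/455)·(-35/24) + 19/39·1/19 = 1/12 ✓
b·A²c: 19/39·13/152 = 1/24 ✓; 4 stages ⇒ order 4.

4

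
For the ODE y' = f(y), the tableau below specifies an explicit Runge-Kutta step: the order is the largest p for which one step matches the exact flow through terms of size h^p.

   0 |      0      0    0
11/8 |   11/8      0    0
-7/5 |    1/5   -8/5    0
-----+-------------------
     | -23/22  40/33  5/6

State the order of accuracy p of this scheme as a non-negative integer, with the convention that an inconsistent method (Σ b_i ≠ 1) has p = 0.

b = (-23/22, 40/33, 5/6)
c = (0, 11/8, -7/5)
Ac = (0, 0, -11/5)
Σ b_i: (-23/22)·1 + 40/33·1 + 5/6·1 = 1 ✓
b·c: 40/33·11/8 + 5/6·(-7/5) = 1/2 ✓
b·c²: 40/33·121/64 + 5/6·49/25 = 157/40 ≠ 1/3 ⇒ order 2.
b·Ac: 5/6·(-11/5) = -11/6 ≠ 1/6

2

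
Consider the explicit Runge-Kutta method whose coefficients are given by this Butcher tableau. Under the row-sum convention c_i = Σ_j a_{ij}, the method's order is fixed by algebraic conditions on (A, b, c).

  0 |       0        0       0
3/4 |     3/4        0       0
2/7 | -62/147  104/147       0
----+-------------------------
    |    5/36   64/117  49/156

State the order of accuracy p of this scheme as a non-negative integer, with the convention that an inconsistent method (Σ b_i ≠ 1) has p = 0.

b = (5/36, 64/117, 49/156)
c = (0, 3/4, 2/7)
Ac = (0, 0, 26/49)
Σ b_i: 5/36·1 + 64/117·1 + 49/156·1 = 1 ✓
b·c: 64/117·3/4 + 49/156·2/7 = 1/2 ✓
b·c²: 64/117·9/16 + 49/156·4/49 = 1/3 ✓
b·Ac: 49/156·26/49 = 1/6 ✓; 3 stages ⇒ order 3.

3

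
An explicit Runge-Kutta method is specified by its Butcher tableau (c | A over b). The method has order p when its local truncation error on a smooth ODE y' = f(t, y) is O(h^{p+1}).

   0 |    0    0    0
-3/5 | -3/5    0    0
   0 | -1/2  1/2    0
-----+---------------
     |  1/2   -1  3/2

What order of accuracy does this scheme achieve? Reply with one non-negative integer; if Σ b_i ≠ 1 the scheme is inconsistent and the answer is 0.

b = (1/2, -1, 3/2)
c = (0, -3/5, 0)
Ac = (0, 0, -3/10)
Σ b_i: 1/2·1 + (-1)·1 + 3/2·1 = 1 ✓
b·c: (-1)·(-3/5) = 3/5 ≠ 1/2 ⇒ order 1.

1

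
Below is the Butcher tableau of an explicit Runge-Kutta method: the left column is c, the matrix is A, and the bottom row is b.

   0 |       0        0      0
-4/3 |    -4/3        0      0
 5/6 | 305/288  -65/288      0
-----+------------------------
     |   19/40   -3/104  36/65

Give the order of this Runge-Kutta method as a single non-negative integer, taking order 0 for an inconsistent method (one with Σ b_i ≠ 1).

3

b = (19/40, -3/104, 36/65)
c = (0, -4/3, 5/6)
Ac = (0, 0, 65/216)
Σ b_i: 19/40·1 + (-3/104)·1 + 36/65·1 = 1 ✓
b·c: (-3/104)·(-4/3) + 36/65·5/6 = 1/2 ✓
b·c²: (-3/104)·16/9 + 36/65·25/36 = 1/3 ✓
b·Ac: 36/65·65/216 = 1/6 ✓; 3 stages ⇒ order 3.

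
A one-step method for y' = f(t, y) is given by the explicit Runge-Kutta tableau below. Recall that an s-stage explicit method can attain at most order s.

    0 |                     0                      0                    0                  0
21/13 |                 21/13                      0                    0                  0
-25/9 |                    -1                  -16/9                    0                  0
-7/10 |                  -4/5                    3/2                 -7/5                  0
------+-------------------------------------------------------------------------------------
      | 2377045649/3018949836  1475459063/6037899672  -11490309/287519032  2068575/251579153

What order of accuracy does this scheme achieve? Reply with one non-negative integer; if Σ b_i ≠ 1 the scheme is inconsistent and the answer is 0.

3

b = (2377045649/3018949836, 1475459063/6037899672, -11490309/287519032, 2068575/251579153)
c = (0, 21/13, -25/9, -7/10)
Ac = (0, 0, -112/39, 1477/234)
Σ b_i: 2377045649/3018949836·1 + 1475459063/6037899672·1 + (-11490309/287519032)·1 + 2068575/251579153·1 = 1 ✓
b·c: 1475459063/6037899672·21/13 + (-11490309/287519032)·(-25/9) + 2068575/251579153·(-7/10) = 1/2 ✓
b·c²: 1475459063/6037899672·441/169 + (-11490309/287519032)·625/81 + 2068575/251579153·49/100 = 1/3 ✓
b·Ac: (-11490309/287519032)·(-112/39) + 2068575/251579153·1477/234 = 1/6 ✓
b·c³: 1475459063/6037899672·9261/2197 + (-11490309/287519032)·(-15625/729) + 2068575/251579153·(-343/1000) = 73120408651/38815069320 ≠ 1/4 ⇒ order 3.
b·(c∘Ac): (-11490309/287519032)·2800/351 + 2068575/251579153·(-10339/2340) = -1991067085/5606621124 ≠ 1/8
b·Ac²: (-11490309/287519032)·(-784/169) + 2068575/251579153·(-188587/27378) = 3248478631/25229795058 ≠ 1/12
b·A²c: 2068575/251579153·784/195 = 15445360/467218427 ≠ 1/24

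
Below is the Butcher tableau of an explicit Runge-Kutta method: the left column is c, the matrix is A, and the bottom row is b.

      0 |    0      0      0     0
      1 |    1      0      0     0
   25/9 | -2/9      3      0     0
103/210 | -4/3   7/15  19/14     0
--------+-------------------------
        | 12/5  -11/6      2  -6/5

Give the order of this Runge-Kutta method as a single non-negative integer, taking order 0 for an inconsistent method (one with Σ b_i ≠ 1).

b = (12/5, -11/6, 2, -6/5)
c = (0, 1, 25/9, 103/210)
Ac = (0, 0, 3, 2669/630)
Σ b_i: 12/5·1 + (-11/6)·1 + 2·1 + (-6/5)·1 = 41/30 ≠ 1 ⇒ order 0.

0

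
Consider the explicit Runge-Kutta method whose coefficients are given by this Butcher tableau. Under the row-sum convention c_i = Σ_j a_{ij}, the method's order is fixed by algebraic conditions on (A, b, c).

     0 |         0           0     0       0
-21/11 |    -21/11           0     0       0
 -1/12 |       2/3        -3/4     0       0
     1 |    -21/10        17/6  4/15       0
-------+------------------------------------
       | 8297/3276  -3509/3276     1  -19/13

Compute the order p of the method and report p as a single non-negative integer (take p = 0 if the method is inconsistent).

b = (8297/3276, -3509/3276, 1, -19/13)
c = (0, -21/11, -1/12, 1)
Ac = (0, 0, 63/44, -5377/990)
Σ b_i: 8297/3276·1 + (-3509/3276)·1 + 1·1 + (-19/13)·1 = 1 ✓
b·c: (-3509/3276)·(-21/11) + 1·(-1/12) + (-19/13)·1 = 1/2 ✓
b·c²: (-3509/3276)·441/121 + 1·1/144 + (-19/13)·1 = -10031/1872 ≠ 1/3 ⇒ order 2.
b·Ac: 1·63/44 + (-19/13)·(-5377/990) = 241181/25740 ≠ 1/6

2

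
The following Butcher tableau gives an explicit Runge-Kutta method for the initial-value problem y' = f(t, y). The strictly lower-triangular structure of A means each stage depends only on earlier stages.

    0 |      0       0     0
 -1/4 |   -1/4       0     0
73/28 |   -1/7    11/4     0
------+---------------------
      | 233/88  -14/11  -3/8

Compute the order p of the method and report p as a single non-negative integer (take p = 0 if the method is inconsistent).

b = (233/88, -14/11, -3/8)
c = (0, -1/4, 73/28)
Ac = (0, 0, -11/16)
Σ b_i: 233/88·1 + (-14/11)·1 + (-3/8)·1 = 1 ✓
b·c: (-14/11)·(-1/4) + (-3/8)·73/28 = -1625/2464 ≠ 1/2 ⇒ order 1.

1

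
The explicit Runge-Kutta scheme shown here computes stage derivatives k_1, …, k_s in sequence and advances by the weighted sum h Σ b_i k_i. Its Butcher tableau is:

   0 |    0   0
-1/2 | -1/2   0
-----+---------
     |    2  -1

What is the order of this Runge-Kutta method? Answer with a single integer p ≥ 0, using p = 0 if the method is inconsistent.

2

b = (2, -1)
c = (0, -1/2)
Σ b_i: 2·1 + (-1)·1 = 1 ✓
b·c: (-1)·(-1/2) = 1/2 ✓; 2 stages ⇒ order 2.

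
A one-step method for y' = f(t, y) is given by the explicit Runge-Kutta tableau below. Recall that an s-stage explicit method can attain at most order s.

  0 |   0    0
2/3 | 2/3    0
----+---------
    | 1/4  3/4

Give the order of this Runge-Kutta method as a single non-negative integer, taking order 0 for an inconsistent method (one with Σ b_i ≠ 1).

b = (1/4, 3/4)
c = (0, 2/3)
Σ b_i: 1/4·1 + 3/4·1 = 1 ✓
b·c: 3/4·2/3 = 1/2 ✓; 2 stages ⇒ order 2.

2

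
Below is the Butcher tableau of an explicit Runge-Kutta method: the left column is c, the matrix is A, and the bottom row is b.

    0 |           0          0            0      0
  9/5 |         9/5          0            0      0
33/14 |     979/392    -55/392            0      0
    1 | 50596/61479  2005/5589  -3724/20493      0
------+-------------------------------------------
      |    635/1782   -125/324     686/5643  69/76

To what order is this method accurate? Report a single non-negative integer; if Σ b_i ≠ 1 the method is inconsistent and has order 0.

4

b = (635/1782, -125/324, 686/5643, 69/76)
c = (0, 9/5, 33/14, 1)
Ac = (0, 0, -99/392, 5/23)
Σ b_i: 635/1782·1 + (-125/324)·1 + 686/5643·1 + 69/76·1 = 1 ✓
b·c: (-125/324)·9/5 + 686/5643·33/14 + 69/76·1 = 1/2 ✓
b·c²: (-125/324)·81/25 + 686/5643·1089/196 + 69/76·1 = 1/3 ✓
b·Ac: 686/5643·(-99/392) + 69/76·5/23 = 1/6 ✓
b·c³: (-125/324)·729/125 + 686/5643·35937/2744 + 69/76·1 = 1/4 ✓
b·(c∘Ac): 686/5643·(-3267/5488) + 69/76·5/23 = 1/8 ✓
b·Ac²: 686/5643·(-891/1960) + 69/76·158/1035 = 1/12 ✓
b·A²c: 69/76·19/414 = 1/24 ✓; 4 stages ⇒ order 4.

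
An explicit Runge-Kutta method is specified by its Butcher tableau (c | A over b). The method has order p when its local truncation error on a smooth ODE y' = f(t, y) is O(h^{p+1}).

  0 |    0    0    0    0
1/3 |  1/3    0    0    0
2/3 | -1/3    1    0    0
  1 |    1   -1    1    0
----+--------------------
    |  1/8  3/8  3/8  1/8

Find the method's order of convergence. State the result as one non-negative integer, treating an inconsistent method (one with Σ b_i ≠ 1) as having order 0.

b = (1/8, 3/8, 3/8, 1/8)
c = (0, 1/3, 2/3, 1)
Ac = (0, 0, 1/3, 1/3)
Σ b_i: 1/8·1 + 3/8·1 + 3/8·1 + 1/8·1 = 1 ✓
b·c: 3/8·1/3 + 3/8·2/3 + 1/8·1 = 1/2 ✓
b·c²: 3/8·1/9 + 3/8·4/9 + 1/8·1 = 1/3 ✓
b·Ac: 3/8·1/3 + 1/8·1/3 = 1/6 ✓
b·c³: 3/8·1/27 + 3/8·8/27 + 1/8·1 = 1/4 ✓
b·(c∘Ac): 3/8·2/9 + 1/8·1/3 = 1/8 ✓
b·Ac²: 3/8·1/9 + 1/8·1/3 = 1/12 ✓
b·A²c: 1/8·1/3 = 1/24 ✓; 4 stages ⇒ order 4.

4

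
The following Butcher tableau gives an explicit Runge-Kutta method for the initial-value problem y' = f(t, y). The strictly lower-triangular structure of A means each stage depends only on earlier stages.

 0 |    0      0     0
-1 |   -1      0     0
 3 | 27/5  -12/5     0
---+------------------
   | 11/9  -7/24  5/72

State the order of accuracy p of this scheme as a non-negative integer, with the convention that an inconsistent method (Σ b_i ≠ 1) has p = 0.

3

b = (11/9, -7/24, 5/72)
c = (0, -1, 3)
Ac = (0, 0, 12/5)
Σ b_i: 11/9·1 + (-7/24)·1 + 5/72·1 = 1 ✓
b·c: (-7/24)·(-1) + 5/72·3 = 1/2 ✓
b·c²: (-7/24)·1 + 5/72·9 = 1/3 ✓
b·Ac: 5/72·12/5 = 1/6 ✓; 3 stages ⇒ order 3.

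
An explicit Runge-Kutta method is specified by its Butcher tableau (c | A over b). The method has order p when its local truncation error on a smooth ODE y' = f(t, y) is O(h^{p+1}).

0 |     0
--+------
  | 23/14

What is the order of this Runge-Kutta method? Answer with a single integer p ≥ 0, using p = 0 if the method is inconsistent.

b = (23/14)
c = (0)
Σ b_i: 23/14·1 = 23/14 ≠ 1 ⇒ order 0.

0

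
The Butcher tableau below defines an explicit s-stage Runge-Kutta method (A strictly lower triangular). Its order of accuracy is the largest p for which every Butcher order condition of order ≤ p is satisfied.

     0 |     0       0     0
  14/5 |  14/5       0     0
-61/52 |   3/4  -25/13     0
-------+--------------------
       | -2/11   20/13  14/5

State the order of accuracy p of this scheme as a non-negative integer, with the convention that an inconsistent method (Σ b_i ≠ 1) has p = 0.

0

b = (-2/11, 20/13, 14/5)
c = (0, 14/5, -61/52)
Ac = (0, 0, -70/13)
Σ b_i: (-2/11)·1 + 20/13·1 + 14/5·1 = 2972/715 ≠ 1 ⇒ order 0.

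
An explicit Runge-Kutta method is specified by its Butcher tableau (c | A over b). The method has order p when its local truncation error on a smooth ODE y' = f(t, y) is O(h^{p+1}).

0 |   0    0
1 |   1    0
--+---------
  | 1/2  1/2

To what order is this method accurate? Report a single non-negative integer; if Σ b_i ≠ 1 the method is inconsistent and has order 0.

b = (1/2, 1/2)
c = (0, 1)
Σ b_i: 1/2·1 + 1/2·1 = 1 ✓
b·c: 1/2·1 = 1/2 ✓; 2 stages ⇒ order 2.

2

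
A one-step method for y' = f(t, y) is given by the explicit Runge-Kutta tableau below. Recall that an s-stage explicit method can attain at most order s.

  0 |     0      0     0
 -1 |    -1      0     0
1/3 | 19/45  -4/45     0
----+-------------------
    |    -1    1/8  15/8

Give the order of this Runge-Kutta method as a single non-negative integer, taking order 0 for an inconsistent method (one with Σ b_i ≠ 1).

b = (-1, 1/8, 15/8)
c = (0, -1, 1/3)
Ac = (0, 0, 4/45)
Σ b_i: (-1)·1 + 1/8·1 + 15/8·1 = 1 ✓
b·c: 1/8·(-1) + 15/8·1/3 = 1/2 ✓
b·c²: 1/8·1 + 15/8·1/9 = 1/3 ✓
b·Ac: 15/8·4/45 = 1/6 ✓; 3 stages ⇒ order 3.

3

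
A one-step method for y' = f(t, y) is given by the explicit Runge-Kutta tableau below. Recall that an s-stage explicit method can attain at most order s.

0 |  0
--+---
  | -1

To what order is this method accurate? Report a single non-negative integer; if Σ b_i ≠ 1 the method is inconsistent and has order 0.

b = (-1)
c = (0)
Σ b_i: (-1)·1 = -1 ≠ 1 ⇒ order 0.

0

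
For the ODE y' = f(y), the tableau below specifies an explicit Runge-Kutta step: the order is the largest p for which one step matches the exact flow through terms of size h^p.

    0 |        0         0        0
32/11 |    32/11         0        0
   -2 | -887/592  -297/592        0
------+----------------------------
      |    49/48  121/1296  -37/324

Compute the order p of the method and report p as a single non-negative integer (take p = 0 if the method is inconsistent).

3

b = (49/48, 121/1296, -37/324)
c = (0, 32/11, -2)
Ac = (0, 0, -54/37)
Σ b_i: 49/48·1 + 121/1296·1 + (-37/324)·1 = 1 ✓
b·c: 121/1296·32/11 + (-37/324)·(-2) = 1/2 ✓
b·c²: 121/1296·1024/121 + (-37/324)·4 = 1/3 ✓
b·Ac: (-37/324)·(-54/37) = 1/6 ✓; 3 stages ⇒ order 3.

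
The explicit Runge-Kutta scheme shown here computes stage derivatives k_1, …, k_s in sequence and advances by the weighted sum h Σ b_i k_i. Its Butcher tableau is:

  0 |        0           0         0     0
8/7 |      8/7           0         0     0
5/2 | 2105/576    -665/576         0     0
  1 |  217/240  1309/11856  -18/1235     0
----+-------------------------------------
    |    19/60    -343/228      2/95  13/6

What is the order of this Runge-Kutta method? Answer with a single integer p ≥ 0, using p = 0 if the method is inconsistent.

4

b = (19/60, -343/228, 2/95, 13/6)
c = (0, 8/7, 5/2, 1)
Ac = (0, 0, -95/72, 7/78)
Σ b_i: 19/60·1 + (-343/228)·1 + 2/95·1 + 13/6·1 = 1 ✓
b·c: (-343/228)·8/7 + 2/95·5/2 + 13/6·1 = 1/2 ✓
b·c²: (-343/228)·64/49 + 2/95·25/4 + 13/6·1 = 1/3 ✓
b·Ac: 2/95·(-95/72) + 13/6·7/78 = 1/6 ✓
b·c³: (-343/228)·512/343 + 2/95·125/8 + 13/6·1 = 1/4 ✓
b·(c∘Ac): 2/95·(-475/144) + 13/6·7/78 = 1/8 ✓
b·Ac²: 2/95·(-95/63) + 13/6·29/546 = 1/12 ✓
b·A²c: 13/6·1/52 = 1/24 ✓; 4 stages ⇒ order 4.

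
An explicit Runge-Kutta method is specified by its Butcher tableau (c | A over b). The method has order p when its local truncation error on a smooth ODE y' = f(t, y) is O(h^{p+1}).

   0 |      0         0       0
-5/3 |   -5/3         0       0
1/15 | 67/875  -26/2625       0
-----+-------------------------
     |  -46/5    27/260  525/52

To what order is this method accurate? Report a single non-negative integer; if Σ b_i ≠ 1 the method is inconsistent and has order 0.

3

b = (-46/5, 27/260, 525/52)
c = (0, -5/3, 1/15)
Ac = (0, 0, 26/1575)
Σ b_i: (-46/5)·1 + 27/260·1 + 525/52·1 = 1 ✓
b·c: 27/260·(-5/3) + 525/52·1/15 = 1/2 ✓
b·c²: 27/260·25/9 + 525/52·1/225 = 1/3 ✓
b·Ac: 525/52·26/1575 = 1/6 ✓; 3 stages ⇒ order 3.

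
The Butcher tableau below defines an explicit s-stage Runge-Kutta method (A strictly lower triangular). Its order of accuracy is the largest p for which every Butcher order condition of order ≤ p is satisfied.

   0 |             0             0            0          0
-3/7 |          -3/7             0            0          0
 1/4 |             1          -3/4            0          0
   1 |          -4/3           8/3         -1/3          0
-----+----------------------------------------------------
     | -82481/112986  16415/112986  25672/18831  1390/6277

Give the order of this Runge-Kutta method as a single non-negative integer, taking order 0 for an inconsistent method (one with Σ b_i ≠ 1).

3

b = (-82481/112986, 16415/112986, 25672/18831, 1390/6277)
c = (0, -3/7, 1/4, 1)
Ac = (0, 0, 9/28, -103/84)
Σ b_i: (-82481/112986)·1 + 16415/112986·1 + 25672/18831·1 + 1390/6277·1 = 1 ✓
b·c: 16415/112986·(-3/7) + 25672/18831·1/4 + 1390/6277·1 = 1/2 ✓
b·c²: 16415/112986·9/49 + 25672/18831·1/16 + 1390/6277·1 = 1/3 ✓
b·Ac: 25672/18831·9/28 + 1390/6277·(-103/84) = 1/6 ✓
b·c³: 16415/112986·(-27/343) + 25672/18831·1/64 + 1390/6277·1 = 243923/1054536 ≠ 1/4 ⇒ order 3.
b·(c∘Ac): 25672/18831·9/112 + 1390/6277·(-103/84) = -21352/131817 ≠ 1/8
b·Ac²: 25672/18831·(-27/196) + 1390/6277·1103/2352 = -12647/150648 ≠ 1/12
b·A²c: 1390/6277·(-3/28) = -2085/87878 ≠ 1/24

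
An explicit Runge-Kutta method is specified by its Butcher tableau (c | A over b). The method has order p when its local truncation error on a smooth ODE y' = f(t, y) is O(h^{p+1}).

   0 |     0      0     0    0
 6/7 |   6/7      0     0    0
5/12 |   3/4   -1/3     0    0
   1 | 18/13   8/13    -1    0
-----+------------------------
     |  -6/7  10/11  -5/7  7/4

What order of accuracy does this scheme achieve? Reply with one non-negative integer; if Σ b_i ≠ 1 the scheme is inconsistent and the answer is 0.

0

b = (-6/7, 10/11, -5/7, 7/4)
c = (0, 6/7, 5/12, 1)
Ac = (0, 0, -2/7, 121/1092)
Σ b_i: (-6/7)·1 + 10/11·1 + (-5/7)·1 + 7/4·1 = 335/308 ≠ 1 ⇒ order 0.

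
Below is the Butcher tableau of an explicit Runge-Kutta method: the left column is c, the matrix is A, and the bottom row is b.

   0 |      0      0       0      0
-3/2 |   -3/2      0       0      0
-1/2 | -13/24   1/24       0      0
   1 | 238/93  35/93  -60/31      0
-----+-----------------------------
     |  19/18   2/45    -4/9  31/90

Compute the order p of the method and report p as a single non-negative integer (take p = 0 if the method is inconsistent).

4

b = (19/18, 2/45, -4/9, 31/90)
c = (0, -3/2, -1/2, 1)
Ac = (0, 0, -1/16, 25/62)
Σ b_i: 19/18·1 + 2/45·1 + (-4/9)·1 + 31/90·1 = 1 ✓
b·c: 2/45·(-3/2) + (-4/9)·(-1/2) + 31/90·1 = 1/2 ✓
b·c²: 2/45·9/4 + (-4/9)·1/4 + 31/90·1 = 1/3 ✓
b·Ac: (-4/9)·(-1/16) + 31/90·25/62 = 1/6 ✓
b·c³: 2/45·(-27/8) + (-4/9)·(-1/8) + 31/90·1 = 1/4 ✓
b·(c∘Ac): (-4/9)·1/32 + 31/90·25/62 = 1/8 ✓
b·Ac²: (-4/9)·3/32 + 31/90·45/124 = 1/12 ✓
b·A²c: 31/90·15/124 = 1/24 ✓; 4 stages ⇒ order 4.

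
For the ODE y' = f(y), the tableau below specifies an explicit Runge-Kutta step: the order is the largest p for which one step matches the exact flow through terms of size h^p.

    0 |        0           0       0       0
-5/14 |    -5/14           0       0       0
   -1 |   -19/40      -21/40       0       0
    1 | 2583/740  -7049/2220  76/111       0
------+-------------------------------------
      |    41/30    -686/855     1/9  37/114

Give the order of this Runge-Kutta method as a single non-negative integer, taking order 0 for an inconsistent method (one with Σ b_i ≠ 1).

b = (41/30, -686/855, 1/9, 37/114)
c = (0, -5/14, -1, 1)
Ac = (0, 0, 3/16, 133/296)
Σ b_i: 41/30·1 + (-686/855)·1 + 1/9·1 + 37/114·1 = 1 ✓
b·c: (-686/855)·(-5/14) + 1/9·(-1) + 37/114·1 = 1/2 ✓
b·c²: (-686/855)·25/196 + 1/9·1 + 37/114·1 = 1/3 ✓
b·Ac: 1/9·3/16 + 37/114·133/296 = 1/6 ✓
b·c³: (-686/855)·(-125/2744) + 1/9·(-1) + 37/114·1 = 1/4 ✓
b·(c∘Ac): 1/9·(-3/16) + 37/114·133/296 = 1/8 ✓
b·Ac²: 1/9·(-15/224) + 37/114·1159/4144 = 1/12 ✓
b·A²c: 37/114·19/148 = 1/24 ✓; 4 stages ⇒ order 4.

4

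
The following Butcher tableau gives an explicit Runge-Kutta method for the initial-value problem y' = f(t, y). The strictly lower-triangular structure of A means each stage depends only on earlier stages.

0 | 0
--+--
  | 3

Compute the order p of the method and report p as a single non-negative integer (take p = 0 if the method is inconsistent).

b = (3)
c = (0)
Σ b_i: 3·1 = 3 ≠ 1 ⇒ order 0.

0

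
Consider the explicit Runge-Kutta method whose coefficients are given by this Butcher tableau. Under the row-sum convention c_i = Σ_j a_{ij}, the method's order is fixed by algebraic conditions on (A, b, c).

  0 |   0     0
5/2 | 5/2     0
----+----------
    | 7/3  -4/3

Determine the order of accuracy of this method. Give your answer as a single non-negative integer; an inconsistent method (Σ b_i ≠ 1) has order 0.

1

b = (7/3, -4/3)
c = (0, 5/2)
Σ b_i: 7/3·1 + (-4/3)·1 = 1 ✓
b·c: (-4/3)·5/2 = -10/3 ≠ 1/2 ⇒ order 1.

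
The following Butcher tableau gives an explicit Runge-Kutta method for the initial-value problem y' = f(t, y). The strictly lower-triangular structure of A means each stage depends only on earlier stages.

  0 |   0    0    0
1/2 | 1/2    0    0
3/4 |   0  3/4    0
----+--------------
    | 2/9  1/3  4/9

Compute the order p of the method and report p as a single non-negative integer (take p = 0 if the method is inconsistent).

b = (2/9, 1/3, 4/9)
c = (0, 1/2, 3/4)
Ac = (0, 0, 3/8)
Σ b_i: 2/9·1 + 1/3·1 + 4/9·1 = 1 ✓
b·c: 1/3·1/2 + 4/9·3/4 = 1/2 ✓
b·c²: 1/3·1/4 + 4/9·9/16 = 1/3 ✓
b·Ac: 4/9·3/8 = 1/6 ✓; 3 stages ⇒ order 3.

3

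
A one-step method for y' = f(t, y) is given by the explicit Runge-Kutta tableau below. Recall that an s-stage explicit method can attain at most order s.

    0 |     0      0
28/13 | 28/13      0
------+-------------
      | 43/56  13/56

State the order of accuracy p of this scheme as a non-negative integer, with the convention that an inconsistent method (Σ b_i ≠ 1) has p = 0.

2

b = (43/56, 13/56)
c = (0, 28/13)
Σ b_i: 43/56·1 + 13/56·1 = 1 ✓
b·c: 13/56·28/13 = 1/2 ✓; 2 stages ⇒ order 2.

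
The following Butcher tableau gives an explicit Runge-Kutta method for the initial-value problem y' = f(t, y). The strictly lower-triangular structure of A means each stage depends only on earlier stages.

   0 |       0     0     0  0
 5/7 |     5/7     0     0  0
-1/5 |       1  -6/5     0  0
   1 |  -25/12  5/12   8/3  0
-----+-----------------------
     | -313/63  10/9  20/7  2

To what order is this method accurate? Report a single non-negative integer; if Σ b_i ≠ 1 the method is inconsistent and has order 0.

1

b = (-313/63, 10/9, 20/7, 2)
c = (0, 5/7, -1/5, 1)
Ac = (0, 0, -6/7, -33/140)
Σ b_i: (-313/63)·1 + 10/9·1 + 20/7·1 + 2·1 = 1 ✓
b·c: 10/9·5/7 + 20/7·(-1/5) + 2·1 = 20/9 ≠ 1/2 ⇒ order 1.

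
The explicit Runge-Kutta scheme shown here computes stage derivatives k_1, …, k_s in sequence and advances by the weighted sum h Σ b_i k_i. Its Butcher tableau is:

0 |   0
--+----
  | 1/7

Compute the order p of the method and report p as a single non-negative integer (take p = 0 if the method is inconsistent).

0

b = (1/7)
c = (0)
Σ b_i: 1/7·1 = 1/7 ≠ 1 ⇒ order 0.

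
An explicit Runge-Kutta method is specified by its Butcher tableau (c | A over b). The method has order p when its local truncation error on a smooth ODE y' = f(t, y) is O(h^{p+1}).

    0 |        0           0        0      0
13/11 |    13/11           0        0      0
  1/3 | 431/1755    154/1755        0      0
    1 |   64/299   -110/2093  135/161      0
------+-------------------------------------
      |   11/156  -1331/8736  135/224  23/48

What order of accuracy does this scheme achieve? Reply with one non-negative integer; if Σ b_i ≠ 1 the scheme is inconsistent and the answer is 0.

4

b = (11/156, -1331/8736, 135/224, 23/48)
c = (0, 13/11, 1/3, 1)
Ac = (0, 0, 14/135, 5/23)
Σ b_i: 11/156·1 + (-1331/8736)·1 + 135/224·1 + 23/48·1 = 1 ✓
b·c: (-1331/8736)·13/11 + 135/224·1/3 + 23/48·1 = 1/2 ✓
b·c²: (-1331/8736)·169/121 + 135/224·1/9 + 23/48·1 = 1/3 ✓
b·Ac: 135/224·14/135 + 23/48·5/23 = 1/6 ✓
b·c³: (-1331/8736)·2197/1331 + 135/224·1/27 + 23/48·1 = 1/4 ✓
b·(c∘Ac): 135/224·14/405 + 23/48·5/23 = 1/8 ✓
b·Ac²: 135/224·182/1485 + 23/48·5/253 = 1/12 ✓
b·A²c: 23/48·2/23 = 1/24 ✓; 4 stages ⇒ order 4.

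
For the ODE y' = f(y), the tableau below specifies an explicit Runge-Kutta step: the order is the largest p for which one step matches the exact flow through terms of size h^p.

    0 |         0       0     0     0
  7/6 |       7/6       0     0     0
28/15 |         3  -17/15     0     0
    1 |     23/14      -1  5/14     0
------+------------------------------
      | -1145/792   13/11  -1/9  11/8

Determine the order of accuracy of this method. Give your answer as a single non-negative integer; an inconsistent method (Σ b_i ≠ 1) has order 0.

b = (-1145/792, 13/11, -1/9, 11/8)
c = (0, 7/6, 28/15, 1)
Ac = (0, 0, -119/90, -1/2)
Σ b_i: (-1145/792)·1 + 13/11·1 + (-1/9)·1 + 11/8·1 = 1 ✓
b·c: 13/11·7/6 + (-1/9)·28/15 + 11/8·1 = 30251/11880 ≠ 1/2 ⇒ order 1.

1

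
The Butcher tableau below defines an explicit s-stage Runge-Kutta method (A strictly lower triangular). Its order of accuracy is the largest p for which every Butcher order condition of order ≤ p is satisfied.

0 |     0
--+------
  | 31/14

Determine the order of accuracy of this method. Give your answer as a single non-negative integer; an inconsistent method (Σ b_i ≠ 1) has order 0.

b = (31/14)
c = (0)
Σ b_i: 31/14·1 = 31/14 ≠ 1 ⇒ order 0.

0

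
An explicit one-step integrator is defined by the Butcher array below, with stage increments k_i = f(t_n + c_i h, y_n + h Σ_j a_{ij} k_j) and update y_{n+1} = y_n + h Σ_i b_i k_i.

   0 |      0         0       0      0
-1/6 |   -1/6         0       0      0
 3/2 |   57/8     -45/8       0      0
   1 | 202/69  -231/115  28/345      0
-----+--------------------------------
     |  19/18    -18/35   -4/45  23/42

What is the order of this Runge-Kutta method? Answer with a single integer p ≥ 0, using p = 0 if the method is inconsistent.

b = (19/18, -18/35, -4/45, 23/42)
c = (0, -1/6, 3/2, 1)
Ac = (0, 0, 15/16, 21/46)
Σ b_i: 19/18·1 + (-18/35)·1 + (-4/45)·1 + 23/42·1 = 1 ✓
b·c: (-18/35)·(-1/6) + (-4/45)·3/2 + 23/42·1 = 1/2 ✓
b·c²: (-18/35)·1/36 + (-4/45)·9/4 + 23/42·1 = 1/3 ✓
b·Ac: (-4/45)·15/16 + 23/42·21/46 = 1/6 ✓
b·c³: (-18/35)·(-1/216) + (-4/45)·27/8 + 23/42·1 = 1/4 ✓
b·(c∘Ac): (-4/45)·45/32 + 23/42·21/46 = 1/8 ✓
b·Ac²: (-4/45)·(-5/32) + 23/42·35/276 = 1/12 ✓
b·A²c: 23/42·7/92 = 1/24 ✓; 4 stages ⇒ order 4.

4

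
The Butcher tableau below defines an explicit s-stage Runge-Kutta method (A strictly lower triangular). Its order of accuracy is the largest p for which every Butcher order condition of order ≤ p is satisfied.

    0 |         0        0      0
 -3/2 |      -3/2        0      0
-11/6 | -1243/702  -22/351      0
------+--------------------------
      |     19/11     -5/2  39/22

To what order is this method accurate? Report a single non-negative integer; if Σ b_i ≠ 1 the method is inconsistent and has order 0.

3

b = (19/11, -5/2, 39/22)
c = (0, -3/2, -11/6)
Ac = (0, 0, 11/117)
Σ b_i: 19/11·1 + (-5/2)·1 + 39/22·1 = 1 ✓
b·c: (-5/2)·(-3/2) + 39/22·(-11/6) = 1/2 ✓
b·c²: (-5/2)·9/4 + 39/22·121/36 = 1/3 ✓
b·Ac: 39/22·11/117 = 1/6 ✓; 3 stages ⇒ order 3.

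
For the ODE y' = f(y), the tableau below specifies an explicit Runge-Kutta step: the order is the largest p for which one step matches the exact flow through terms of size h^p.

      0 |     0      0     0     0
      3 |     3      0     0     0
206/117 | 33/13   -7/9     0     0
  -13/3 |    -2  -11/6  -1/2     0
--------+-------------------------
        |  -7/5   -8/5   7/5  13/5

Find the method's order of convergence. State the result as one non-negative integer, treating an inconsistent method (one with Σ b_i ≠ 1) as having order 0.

1

b = (-7/5, -8/5, 7/5, 13/5)
c = (0, 3, 206/117, -13/3)
Ac = (0, 0, -7/3, -1493/234)
Σ b_i: (-7/5)·1 + (-8/5)·1 + 7/5·1 + 13/5·1 = 1 ✓
b·c: (-8/5)·3 + 7/5·206/117 + 13/5·(-13/3) = -7957/585 ≠ 1/2 ⇒ order 1.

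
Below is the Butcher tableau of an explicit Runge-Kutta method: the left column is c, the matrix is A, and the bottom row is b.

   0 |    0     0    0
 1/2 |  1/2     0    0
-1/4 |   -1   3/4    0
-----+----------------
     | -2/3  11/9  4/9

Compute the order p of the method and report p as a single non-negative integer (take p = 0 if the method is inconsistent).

3

b = (-2/3, 11/9, 4/9)
c = (0, 1/2, -1/4)
Ac = (0, 0, 3/8)
Σ b_i: (-2/3)·1 + 11/9·1 + 4/9·1 = 1 ✓
b·c: 11/9·1/2 + 4/9·(-1/4) = 1/2 ✓
b·c²: 11/9·1/4 + 4/9·1/16 = 1/3 ✓
b·Ac: 4/9·3/8 = 1/6 ✓; 3 stages ⇒ order 3.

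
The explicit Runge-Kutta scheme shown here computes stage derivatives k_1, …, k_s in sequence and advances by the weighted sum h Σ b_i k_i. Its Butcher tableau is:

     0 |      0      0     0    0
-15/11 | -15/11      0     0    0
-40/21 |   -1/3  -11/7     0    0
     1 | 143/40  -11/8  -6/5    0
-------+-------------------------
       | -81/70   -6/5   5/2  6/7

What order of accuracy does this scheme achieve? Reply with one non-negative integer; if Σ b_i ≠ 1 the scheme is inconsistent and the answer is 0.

1

b = (-81/70, -6/5, 5/2, 6/7)
c = (0, -15/11, -40/21, 1)
Ac = (0, 0, 15/7, 233/56)
Σ b_i: (-81/70)·1 + (-6/5)·1 + 5/2·1 + 6/7·1 = 1 ✓
b·c: (-6/5)·(-15/11) + 5/2·(-40/21) + 6/7·1 = -524/231 ≠ 1/2 ⇒ order 1.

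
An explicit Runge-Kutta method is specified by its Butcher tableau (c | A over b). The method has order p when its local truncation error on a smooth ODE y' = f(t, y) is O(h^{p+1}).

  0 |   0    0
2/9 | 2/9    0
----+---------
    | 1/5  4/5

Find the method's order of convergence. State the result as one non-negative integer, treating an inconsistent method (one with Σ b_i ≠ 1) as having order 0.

b = (1/5, 4/5)
c = (0, 2/9)
Σ b_i: 1/5·1 + 4/5·1 = 1 ✓
b·c: 4/5·2/9 = 8/45 ≠ 1/2 ⇒ order 1.

1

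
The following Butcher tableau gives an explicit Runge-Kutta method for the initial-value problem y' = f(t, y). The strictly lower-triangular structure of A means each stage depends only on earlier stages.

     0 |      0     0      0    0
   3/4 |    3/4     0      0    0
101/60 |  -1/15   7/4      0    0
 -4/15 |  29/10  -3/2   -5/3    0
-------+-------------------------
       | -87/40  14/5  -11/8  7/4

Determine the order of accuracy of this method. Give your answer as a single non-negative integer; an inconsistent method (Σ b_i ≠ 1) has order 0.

b = (-87/40, 14/5, -11/8, 7/4)
c = (0, 3/4, 101/60, -4/15)
Ac = (0, 0, 21/16, -283/72)
Σ b_i: (-87/40)·1 + 14/5·1 + (-11/8)·1 + 7/4·1 = 1 ✓
b·c: 14/5·3/4 + (-11/8)·101/60 + 7/4·(-4/15) = -109/160 ≠ 1/2 ⇒ order 1.

1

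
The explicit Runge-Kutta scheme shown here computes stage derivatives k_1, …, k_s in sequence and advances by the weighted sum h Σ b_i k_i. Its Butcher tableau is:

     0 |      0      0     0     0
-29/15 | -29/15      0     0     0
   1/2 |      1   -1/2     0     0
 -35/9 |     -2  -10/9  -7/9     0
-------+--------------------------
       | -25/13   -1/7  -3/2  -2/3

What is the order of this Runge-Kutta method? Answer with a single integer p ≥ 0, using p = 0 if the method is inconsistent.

0

b = (-25/13, -1/7, -3/2, -2/3)
c = (0, -29/15, 1/2, -35/9)
Ac = (0, 0, 29/30, 95/54)
Σ b_i: (-25/13)·1 + (-1/7)·1 + (-3/2)·1 + (-2/3)·1 = -2311/546 ≠ 1 ⇒ order 0.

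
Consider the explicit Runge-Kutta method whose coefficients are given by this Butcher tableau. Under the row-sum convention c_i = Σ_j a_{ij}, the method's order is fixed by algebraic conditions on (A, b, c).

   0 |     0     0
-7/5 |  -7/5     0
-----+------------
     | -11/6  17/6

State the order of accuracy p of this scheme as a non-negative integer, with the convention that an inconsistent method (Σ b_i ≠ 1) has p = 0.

1

b = (-11/6, 17/6)
c = (0, -7/5)
Σ b_i: (-11/6)·1 + 17/6·1 = 1 ✓
b·c: 17/6·(-7/5) = -119/30 ≠ 1/2 ⇒ order 1.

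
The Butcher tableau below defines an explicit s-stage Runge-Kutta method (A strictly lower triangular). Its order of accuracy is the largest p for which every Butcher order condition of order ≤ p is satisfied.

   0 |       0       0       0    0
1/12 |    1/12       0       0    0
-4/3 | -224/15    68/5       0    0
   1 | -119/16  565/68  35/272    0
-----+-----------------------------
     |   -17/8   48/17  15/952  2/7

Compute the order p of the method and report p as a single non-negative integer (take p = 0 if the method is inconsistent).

4

b = (-17/8, 48/17, 15/952, 2/7)
c = (0, 1/12, -4/3, 1)
Ac = (0, 0, 17/15, 25/48)
Σ b_i: (-17/8)·1 + 48/17·1 + 15/952·1 + 2/7·1 = 1 ✓
b·c: 48/17·1/12 + 15/952·(-4/3) + 2/7·1 = 1/2 ✓
b·c²: 48/17·1/144 + 15/952·16/9 + 2/7·1 = 1/3 ✓
b·Ac: 15/952·17/15 + 2/7·25/48 = 1/6 ✓
b·c³: 48/17·1/1728 + 15/952·(-64/27) + 2/7·1 = 1/4 ✓
b·(c∘Ac): 15/952·(-68/45) + 2/7·25/48 = 1/8 ✓
b·Ac²: 15/952·17/180 + 2/7·55/192 = 1/12 ✓
b·A²c: 2/7·7/48 = 1/24 ✓; 4 stages ⇒ order 4.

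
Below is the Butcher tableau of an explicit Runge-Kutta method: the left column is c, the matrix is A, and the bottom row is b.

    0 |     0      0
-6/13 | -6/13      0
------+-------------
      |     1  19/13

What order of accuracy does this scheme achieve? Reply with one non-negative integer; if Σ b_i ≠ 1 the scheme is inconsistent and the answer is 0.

0

b = (1, 19/13)
c = (0, -6/13)
Σ b_i: 1·1 + 19/13·1 = 32/13 ≠ 1 ⇒ order 0.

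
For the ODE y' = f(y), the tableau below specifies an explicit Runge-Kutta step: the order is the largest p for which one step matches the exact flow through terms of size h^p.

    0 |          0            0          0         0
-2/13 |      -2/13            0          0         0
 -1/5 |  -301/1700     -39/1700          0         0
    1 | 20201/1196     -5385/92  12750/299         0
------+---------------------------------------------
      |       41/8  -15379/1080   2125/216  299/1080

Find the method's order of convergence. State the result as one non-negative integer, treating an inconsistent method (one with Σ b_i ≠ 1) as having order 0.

4

b = (41/8, -15379/1080, 2125/216, 299/1080)
c = (0, -2/13, -1/5, 1)
Ac = (0, 0, 3/850, 285/598)
Σ b_i: 41/8·1 + (-15379/1080)·1 + 2125/216·1 + 299/1080·1 = 1 ✓
b·c: (-15379/1080)·(-2/13) + 2125/216·(-1/5) + 299/1080·1 = 1/2 ✓
b·c²: (-15379/1080)·4/169 + 2125/216·1/25 + 299/1080·1 = 1/3 ✓
b·Ac: 2125/216·3/850 + 299/1080·285/598 = 1/6 ✓
b·c³: (-15379/1080)·(-8/2197) + 2125/216·(-1/125) + 299/1080·1 = 1/4 ✓
b·(c∘Ac): 2125/216·(-3/4250) + 299/1080·285/598 = 1/8 ✓
b·Ac²: 2125/216·(-3/5525) + 299/1080·1245/3887 = 1/12 ✓
b·A²c: 299/1080·45/299 = 1/24 ✓; 4 stages ⇒ order 4.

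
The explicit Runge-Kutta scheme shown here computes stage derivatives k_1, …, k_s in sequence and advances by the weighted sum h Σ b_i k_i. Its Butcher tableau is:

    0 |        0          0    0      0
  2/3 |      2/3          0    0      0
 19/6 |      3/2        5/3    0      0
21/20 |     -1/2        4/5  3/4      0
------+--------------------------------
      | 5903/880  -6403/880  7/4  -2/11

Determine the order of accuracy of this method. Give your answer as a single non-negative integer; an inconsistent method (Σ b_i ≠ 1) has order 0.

b = (5903/880, -6403/880, 7/4, -2/11)
c = (0, 2/3, 19/6, 21/20)
Ac = (0, 0, 10/9, 349/120)
Σ b_i: 5903/880·1 + (-6403/880)·1 + 7/4·1 + (-2/11)·1 = 1 ✓
b·c: (-6403/880)·2/3 + 7/4·19/6 + (-2/11)·21/20 = 1/2 ✓
b·c²: (-6403/880)·4/9 + 7/4·361/36 + (-2/11)·441/400 = 62103/4400 ≠ 1/3 ⇒ order 2.
b·Ac: 7/4·10/9 + (-2/11)·349/120 = 2803/1980 ≠ 1/6

2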